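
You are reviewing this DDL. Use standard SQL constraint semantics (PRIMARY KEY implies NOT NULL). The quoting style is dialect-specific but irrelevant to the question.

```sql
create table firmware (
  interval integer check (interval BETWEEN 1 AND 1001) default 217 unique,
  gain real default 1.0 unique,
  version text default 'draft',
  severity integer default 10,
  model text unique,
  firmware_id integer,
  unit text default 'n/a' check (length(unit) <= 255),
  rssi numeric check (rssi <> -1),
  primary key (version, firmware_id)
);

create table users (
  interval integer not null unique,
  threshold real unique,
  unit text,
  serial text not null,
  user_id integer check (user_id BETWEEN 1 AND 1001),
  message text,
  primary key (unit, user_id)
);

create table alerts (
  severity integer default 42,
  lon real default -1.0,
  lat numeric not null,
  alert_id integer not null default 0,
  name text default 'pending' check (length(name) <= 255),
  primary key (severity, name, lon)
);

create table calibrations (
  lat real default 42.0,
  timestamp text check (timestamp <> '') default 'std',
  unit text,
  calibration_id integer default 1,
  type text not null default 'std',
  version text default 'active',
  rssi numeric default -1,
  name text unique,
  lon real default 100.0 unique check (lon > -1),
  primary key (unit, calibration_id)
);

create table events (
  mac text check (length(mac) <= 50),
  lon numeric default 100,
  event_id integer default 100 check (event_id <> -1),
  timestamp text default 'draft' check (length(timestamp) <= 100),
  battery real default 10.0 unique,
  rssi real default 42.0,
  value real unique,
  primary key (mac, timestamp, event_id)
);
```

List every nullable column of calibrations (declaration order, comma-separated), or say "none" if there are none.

- lat: DEFAULT only fills an omitted column; an explicit NULL is still allowed → nullable.
- timestamp: CHECK does not forbid NULL (a CHECK constraint passes when its expression is NULL) → nullable.
- unit: part of the PRIMARY KEY, which implies NOT NULL → not nullable.
- calibration_id: part of the PRIMARY KEY, which implies NOT NULL → not nullable.
- type: declared NOT NULL → not nullable.
- version: DEFAULT only fills an omitted column; an explicit NULL is still allowed → nullable.
- rssi: DEFAULT only fills an omitted column; an explicit NULL is still allowed → nullable.
- name: UNIQUE does not imply NOT NULL → nullable.
- lon: CHECK does not forbid NULL (a CHECK constraint passes when its expression is NULL) → nullable.

lat, timestamp, version, rssi, name, lon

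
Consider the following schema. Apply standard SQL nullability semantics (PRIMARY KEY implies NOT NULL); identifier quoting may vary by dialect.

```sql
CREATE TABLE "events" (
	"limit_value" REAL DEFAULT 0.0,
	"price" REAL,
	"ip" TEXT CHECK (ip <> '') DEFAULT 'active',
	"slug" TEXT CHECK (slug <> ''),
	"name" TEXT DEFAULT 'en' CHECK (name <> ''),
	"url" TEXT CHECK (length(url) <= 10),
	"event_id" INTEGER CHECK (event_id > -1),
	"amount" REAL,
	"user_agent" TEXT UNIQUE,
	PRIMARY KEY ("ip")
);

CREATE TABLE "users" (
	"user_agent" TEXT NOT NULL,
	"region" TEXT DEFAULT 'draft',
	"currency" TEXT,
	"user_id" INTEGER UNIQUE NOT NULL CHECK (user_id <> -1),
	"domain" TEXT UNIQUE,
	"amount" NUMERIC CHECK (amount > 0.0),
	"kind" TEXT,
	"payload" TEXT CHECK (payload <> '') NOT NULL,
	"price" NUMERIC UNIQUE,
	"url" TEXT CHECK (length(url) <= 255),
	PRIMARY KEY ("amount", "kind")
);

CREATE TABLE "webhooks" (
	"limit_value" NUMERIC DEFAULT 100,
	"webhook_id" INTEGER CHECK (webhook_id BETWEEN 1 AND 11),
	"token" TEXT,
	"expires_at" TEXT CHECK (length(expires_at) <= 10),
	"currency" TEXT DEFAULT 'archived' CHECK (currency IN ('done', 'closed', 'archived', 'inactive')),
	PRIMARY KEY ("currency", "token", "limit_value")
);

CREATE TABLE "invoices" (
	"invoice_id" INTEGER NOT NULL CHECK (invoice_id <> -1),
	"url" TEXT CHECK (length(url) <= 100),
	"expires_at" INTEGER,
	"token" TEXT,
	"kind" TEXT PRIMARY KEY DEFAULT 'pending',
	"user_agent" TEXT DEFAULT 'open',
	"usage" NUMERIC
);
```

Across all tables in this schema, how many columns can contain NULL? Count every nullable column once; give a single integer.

events: 8 nullable (limit_value, price, slug, name, url, event_id, amount, user_agent — PK (ip) and explicit NOT NULL columns excluded).
users: 5 nullable (region, currency, domain, price, url — PK (amount, kind) and explicit NOT NULL columns excluded).
webhooks: 2 nullable (webhook_id, expires_at — PK (currency, token, limit_value) and explicit NOT NULL columns excluded).
invoices: 5 nullable (url, expires_at, token, user_agent, usage — PK (kind) and explicit NOT NULL columns excluded).
Total: 8 + 5 + 2 + 5 = 20.

20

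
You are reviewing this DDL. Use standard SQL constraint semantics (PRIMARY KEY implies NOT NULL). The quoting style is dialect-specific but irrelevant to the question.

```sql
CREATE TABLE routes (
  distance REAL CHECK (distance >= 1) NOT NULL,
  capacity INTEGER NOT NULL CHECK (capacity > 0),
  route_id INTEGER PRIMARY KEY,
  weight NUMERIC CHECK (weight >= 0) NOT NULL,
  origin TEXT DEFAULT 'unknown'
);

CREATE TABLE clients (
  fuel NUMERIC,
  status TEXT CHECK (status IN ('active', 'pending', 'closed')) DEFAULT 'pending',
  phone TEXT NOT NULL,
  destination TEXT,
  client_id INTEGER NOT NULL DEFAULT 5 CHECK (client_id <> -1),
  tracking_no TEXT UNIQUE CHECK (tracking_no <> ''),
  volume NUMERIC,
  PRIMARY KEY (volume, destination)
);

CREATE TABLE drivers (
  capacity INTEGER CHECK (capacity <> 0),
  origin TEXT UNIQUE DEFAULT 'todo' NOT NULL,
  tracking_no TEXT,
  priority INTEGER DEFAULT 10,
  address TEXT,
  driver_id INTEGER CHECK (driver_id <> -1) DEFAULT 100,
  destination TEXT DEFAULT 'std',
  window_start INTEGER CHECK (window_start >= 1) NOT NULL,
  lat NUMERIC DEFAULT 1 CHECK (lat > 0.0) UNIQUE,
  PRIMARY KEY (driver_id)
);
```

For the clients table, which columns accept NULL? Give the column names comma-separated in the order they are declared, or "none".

fuel, status, tracking_no

- fuel: no NOT NULL constraint applies → nullable.
- status: CHECK does not forbid NULL (a CHECK constraint passes when its expression is NULL) → nullable.
- phone: declared NOT NULL → not nullable.
- destination: part of the PRIMARY KEY, which implies NOT NULL → not nullable.
- client_id: declared NOT NULL → not nullable.
- tracking_no: CHECK does not forbid NULL (a CHECK constraint passes when its expression is NULL) → nullable.
- volume: part of the PRIMARY KEY, which implies NOT NULL → not nullable.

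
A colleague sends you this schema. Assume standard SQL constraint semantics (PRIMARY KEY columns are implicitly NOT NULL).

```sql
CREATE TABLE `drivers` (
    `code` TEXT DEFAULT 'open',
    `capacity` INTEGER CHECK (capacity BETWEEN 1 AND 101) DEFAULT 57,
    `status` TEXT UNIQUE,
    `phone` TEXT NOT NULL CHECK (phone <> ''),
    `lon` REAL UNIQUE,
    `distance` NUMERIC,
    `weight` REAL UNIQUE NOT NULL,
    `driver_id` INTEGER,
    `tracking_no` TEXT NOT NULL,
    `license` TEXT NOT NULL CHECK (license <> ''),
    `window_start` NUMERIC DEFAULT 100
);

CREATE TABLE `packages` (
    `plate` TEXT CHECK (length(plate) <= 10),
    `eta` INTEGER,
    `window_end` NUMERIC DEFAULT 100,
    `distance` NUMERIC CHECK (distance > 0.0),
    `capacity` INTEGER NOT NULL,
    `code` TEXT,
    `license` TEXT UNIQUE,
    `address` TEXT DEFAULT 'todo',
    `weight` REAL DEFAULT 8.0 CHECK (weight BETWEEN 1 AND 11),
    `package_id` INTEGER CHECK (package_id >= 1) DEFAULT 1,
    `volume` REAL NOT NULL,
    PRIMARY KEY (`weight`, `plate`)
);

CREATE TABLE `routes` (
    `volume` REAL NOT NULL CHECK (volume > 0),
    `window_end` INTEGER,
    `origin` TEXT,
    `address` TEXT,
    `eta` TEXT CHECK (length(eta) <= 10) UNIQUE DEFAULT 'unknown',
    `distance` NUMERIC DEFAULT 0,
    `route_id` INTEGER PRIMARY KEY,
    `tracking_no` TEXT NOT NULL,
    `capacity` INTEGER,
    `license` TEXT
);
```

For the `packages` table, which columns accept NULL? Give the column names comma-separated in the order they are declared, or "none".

- plate: part of the PRIMARY KEY, which implies NOT NULL → not nullable.
- eta: no NOT NULL constraint applies → nullable.
- window_end: DEFAULT only fills an omitted column; an explicit NULL is still allowed → nullable.
- distance: CHECK does not forbid NULL (a CHECK constraint passes when its expression is NULL) → nullable.
- capacity: declared NOT NULL → not nullable.
- code: no NOT NULL constraint applies → nullable.
- license: UNIQUE does not imply NOT NULL → nullable.
- address: DEFAULT only fills an omitted column; an explicit NULL is still allowed → nullable.
- weight: part of the PRIMARY KEY, which implies NOT NULL → not nullable.
- package_id: CHECK does not forbid NULL (a CHECK constraint passes when its expression is NULL) → nullable.
- volume: declared NOT NULL → not nullable.

eta, window_end, distance, code, license, address, package_id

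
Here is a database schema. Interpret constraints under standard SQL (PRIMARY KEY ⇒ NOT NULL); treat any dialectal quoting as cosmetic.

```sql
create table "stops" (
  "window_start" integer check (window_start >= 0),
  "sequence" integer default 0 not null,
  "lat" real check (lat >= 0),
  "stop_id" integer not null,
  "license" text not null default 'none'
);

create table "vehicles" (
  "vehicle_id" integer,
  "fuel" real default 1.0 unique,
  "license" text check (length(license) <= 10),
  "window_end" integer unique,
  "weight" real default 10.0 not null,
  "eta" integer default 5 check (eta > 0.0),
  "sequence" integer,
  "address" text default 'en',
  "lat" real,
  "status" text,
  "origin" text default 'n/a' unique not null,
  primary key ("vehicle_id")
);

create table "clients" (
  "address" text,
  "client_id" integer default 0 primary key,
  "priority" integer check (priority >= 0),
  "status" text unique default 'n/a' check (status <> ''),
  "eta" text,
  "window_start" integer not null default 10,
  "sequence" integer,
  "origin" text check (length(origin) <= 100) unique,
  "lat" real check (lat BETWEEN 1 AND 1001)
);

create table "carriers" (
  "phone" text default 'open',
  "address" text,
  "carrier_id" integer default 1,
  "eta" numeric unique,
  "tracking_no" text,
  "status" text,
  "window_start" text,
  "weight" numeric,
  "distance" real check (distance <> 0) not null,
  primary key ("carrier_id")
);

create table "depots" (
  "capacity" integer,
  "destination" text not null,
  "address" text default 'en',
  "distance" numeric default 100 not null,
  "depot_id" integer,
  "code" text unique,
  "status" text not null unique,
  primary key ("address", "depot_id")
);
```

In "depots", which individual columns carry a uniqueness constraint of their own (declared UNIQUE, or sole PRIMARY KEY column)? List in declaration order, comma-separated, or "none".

- capacity: no UNIQUE or single-column PK constraint.
- destination: no UNIQUE or single-column PK constraint.
- address: part of a composite PRIMARY KEY — only the tuple is unique, not this column on its own.
- distance: no UNIQUE or single-column PK constraint.
- depot_id: part of a composite PRIMARY KEY — only the tuple is unique, not this column on its own.
- code: declared UNIQUE → unique.
- status: declared UNIQUE → unique.

code, status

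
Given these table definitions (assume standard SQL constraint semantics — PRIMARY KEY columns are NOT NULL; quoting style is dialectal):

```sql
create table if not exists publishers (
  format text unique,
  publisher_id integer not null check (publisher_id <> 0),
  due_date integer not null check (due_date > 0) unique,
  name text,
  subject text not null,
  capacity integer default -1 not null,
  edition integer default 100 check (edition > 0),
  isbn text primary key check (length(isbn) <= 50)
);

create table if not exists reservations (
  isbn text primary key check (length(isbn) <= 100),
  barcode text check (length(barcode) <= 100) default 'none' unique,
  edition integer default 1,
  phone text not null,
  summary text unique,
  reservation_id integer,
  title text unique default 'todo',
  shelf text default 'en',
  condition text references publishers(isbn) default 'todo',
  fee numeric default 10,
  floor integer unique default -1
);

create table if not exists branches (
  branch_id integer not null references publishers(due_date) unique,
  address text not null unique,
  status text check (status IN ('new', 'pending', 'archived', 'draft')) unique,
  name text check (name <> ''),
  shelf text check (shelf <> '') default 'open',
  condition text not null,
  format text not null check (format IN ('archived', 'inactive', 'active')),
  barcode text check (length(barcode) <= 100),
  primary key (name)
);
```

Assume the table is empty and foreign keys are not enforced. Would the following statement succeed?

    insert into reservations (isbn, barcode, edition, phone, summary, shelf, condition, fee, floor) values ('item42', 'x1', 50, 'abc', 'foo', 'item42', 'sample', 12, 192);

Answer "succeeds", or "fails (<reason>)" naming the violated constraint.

succeeds

NOT NULL columns: isbn is supplied; phone is supplied.
CHECK constraints: 'item42' satisfies (length(isbn) <= 100); 'x1' satisfies (length(barcode) <= 100).
No constraint is violated.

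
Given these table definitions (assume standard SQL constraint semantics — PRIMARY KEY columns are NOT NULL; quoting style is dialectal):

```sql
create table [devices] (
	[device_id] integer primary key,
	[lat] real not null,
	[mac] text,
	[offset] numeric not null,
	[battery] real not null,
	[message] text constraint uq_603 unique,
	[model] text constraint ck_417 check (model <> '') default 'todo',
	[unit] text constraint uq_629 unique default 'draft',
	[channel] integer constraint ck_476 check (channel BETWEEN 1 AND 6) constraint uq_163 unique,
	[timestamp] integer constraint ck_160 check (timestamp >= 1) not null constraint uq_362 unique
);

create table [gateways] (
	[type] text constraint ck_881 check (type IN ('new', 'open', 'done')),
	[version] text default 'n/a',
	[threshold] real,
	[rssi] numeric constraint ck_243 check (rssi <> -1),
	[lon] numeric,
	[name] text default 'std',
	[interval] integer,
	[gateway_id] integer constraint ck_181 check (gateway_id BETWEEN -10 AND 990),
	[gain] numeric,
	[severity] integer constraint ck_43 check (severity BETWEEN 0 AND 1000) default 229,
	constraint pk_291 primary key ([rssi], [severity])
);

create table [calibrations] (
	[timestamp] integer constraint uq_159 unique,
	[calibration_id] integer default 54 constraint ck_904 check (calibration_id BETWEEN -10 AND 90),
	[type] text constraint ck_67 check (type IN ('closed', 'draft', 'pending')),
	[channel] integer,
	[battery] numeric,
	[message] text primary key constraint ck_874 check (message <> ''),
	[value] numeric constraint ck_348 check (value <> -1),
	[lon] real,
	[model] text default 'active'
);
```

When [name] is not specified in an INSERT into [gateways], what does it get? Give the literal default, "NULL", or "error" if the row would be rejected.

name has an explicit DEFAULT 'std'.
When the column is omitted from an INSERT, that default is used.

'std'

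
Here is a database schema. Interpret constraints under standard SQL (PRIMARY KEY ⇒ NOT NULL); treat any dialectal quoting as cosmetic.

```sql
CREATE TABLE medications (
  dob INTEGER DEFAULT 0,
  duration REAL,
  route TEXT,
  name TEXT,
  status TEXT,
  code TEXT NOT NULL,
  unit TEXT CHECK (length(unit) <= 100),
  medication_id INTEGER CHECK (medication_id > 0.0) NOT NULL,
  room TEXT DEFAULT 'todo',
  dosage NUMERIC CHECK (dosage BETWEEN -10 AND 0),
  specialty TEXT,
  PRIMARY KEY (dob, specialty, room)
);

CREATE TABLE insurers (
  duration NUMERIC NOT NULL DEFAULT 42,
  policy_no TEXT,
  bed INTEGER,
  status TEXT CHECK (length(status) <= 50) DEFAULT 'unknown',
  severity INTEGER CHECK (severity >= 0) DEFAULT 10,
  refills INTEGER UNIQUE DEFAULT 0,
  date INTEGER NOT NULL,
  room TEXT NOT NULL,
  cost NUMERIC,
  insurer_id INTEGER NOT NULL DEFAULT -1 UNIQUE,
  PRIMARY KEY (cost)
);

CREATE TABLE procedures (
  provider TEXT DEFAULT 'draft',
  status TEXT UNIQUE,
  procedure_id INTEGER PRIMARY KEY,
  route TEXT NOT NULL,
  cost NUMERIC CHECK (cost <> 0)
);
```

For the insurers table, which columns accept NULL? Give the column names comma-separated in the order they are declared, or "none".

policy_no, bed, status, severity, refills

- duration: declared NOT NULL → not nullable.
- policy_no: no NOT NULL constraint applies → nullable.
- bed: no NOT NULL constraint applies → nullable.
- status: CHECK does not forbid NULL (a CHECK constraint passes when its expression is NULL) → nullable.
- severity: CHECK does not forbid NULL (a CHECK constraint passes when its expression is NULL) → nullable.
- refills: UNIQUE does not imply NOT NULL → nullable.
- date: declared NOT NULL → not nullable.
- room: declared NOT NULL → not nullable.
- cost: part of the PRIMARY KEY, which implies NOT NULL → not nullable.
- insurer_id: declared NOT NULL → not nullable.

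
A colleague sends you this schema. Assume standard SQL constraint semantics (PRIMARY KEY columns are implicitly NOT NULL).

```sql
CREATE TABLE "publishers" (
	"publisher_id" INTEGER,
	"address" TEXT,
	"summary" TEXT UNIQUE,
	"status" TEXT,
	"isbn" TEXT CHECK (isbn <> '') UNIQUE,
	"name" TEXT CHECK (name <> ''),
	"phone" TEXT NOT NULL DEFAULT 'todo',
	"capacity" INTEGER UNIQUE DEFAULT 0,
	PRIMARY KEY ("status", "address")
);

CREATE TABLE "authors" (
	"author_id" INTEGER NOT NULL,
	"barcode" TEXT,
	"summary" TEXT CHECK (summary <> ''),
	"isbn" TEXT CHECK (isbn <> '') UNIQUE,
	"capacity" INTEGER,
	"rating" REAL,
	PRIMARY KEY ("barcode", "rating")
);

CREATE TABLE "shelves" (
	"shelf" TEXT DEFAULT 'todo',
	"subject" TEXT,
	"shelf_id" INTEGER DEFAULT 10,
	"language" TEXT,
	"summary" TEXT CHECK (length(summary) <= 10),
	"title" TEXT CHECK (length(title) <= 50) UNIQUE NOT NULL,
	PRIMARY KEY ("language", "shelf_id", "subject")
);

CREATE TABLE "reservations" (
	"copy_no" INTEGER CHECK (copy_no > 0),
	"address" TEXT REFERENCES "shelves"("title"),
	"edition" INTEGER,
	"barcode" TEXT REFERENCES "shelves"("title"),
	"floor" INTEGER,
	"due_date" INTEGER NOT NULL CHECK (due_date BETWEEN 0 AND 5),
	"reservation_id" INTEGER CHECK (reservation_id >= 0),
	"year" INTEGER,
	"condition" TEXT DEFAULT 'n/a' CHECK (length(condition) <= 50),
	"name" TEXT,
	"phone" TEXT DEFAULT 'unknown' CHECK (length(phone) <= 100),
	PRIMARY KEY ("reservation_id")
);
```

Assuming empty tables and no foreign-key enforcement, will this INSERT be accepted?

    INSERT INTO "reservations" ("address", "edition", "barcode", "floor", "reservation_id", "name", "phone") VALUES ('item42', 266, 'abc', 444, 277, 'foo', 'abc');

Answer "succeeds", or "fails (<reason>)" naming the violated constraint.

fails (NOT NULL on due_date)

due_date is omitted from the column list and has no DEFAULT, so it would receive NULL.
But due_date is declared NOT NULL.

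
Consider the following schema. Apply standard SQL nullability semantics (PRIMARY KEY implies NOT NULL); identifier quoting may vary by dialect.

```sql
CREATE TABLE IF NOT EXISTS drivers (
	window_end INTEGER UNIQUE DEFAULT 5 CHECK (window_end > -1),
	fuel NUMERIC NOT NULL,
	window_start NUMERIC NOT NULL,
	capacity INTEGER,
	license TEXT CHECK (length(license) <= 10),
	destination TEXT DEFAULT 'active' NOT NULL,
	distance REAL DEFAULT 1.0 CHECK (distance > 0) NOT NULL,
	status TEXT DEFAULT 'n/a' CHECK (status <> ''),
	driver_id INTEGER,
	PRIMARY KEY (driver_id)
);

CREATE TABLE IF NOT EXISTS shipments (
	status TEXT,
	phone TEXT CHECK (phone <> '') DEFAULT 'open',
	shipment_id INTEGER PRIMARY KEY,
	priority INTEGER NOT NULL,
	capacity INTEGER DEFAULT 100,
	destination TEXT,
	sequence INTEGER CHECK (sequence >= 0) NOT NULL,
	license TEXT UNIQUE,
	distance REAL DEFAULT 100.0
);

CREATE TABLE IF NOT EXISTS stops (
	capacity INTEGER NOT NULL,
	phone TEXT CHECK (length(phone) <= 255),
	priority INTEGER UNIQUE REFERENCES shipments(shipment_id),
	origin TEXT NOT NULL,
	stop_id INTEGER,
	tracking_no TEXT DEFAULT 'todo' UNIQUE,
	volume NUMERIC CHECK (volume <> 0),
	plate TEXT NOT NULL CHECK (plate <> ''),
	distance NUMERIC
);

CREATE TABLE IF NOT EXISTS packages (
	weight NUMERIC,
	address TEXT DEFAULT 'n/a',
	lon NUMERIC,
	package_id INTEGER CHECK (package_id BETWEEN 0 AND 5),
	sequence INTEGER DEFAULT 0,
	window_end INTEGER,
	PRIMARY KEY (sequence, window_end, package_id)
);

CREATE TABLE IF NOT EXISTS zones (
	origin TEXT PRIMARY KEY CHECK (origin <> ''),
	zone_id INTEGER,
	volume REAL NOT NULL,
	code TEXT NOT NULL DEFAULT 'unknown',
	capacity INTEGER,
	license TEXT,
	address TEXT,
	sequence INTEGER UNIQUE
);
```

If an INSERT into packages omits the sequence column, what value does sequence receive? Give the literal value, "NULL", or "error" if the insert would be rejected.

sequence has an explicit DEFAULT 0.
When the column is omitted from an INSERT, that default is used.

0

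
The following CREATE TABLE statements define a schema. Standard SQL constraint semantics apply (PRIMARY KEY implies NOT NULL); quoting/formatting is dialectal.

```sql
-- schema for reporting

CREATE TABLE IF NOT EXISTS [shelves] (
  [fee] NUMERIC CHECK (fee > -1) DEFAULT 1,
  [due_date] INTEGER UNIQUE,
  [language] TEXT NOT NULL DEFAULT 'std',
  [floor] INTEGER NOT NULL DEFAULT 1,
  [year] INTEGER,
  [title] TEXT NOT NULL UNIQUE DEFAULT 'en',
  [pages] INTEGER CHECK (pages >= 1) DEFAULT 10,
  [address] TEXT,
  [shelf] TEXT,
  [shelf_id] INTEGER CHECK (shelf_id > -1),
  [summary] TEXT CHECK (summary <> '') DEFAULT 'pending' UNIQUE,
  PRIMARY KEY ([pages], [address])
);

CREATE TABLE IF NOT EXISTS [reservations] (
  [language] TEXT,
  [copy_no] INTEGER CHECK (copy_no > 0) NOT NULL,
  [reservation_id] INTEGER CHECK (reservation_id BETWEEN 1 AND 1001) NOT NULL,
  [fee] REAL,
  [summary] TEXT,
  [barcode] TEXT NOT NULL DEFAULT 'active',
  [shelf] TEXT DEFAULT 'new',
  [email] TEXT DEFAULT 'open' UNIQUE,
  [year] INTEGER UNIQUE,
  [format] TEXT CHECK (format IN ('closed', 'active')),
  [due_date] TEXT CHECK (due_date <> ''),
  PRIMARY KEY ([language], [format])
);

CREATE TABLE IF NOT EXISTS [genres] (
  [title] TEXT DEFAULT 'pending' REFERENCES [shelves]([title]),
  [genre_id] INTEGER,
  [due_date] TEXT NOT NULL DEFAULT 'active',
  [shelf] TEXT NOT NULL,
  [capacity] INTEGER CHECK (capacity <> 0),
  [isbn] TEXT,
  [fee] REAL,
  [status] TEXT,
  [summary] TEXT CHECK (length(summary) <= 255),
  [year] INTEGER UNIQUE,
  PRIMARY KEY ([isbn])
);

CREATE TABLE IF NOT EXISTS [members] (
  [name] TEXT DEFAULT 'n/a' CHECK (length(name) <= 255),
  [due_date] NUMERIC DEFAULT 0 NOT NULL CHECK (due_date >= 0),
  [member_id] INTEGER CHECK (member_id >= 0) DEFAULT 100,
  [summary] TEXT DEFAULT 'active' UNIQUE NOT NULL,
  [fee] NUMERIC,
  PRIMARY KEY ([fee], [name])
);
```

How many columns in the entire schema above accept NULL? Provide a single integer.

shelves: 6 nullable (fee, due_date, year, shelf, shelf_id, summary — PK (pages, address) and explicit NOT NULL columns excluded).
reservations: 6 nullable (fee, summary, shelf, email, year, due_date — PK (language, format) and explicit NOT NULL columns excluded).
genres: 7 nullable (title, genre_id, capacity, fee, status, summary, year — PK (isbn) and explicit NOT NULL columns excluded).
members: 1 nullable (member_id — PK (fee, name) and explicit NOT NULL columns excluded).
Total: 6 + 6 + 7 + 1 = 20.

20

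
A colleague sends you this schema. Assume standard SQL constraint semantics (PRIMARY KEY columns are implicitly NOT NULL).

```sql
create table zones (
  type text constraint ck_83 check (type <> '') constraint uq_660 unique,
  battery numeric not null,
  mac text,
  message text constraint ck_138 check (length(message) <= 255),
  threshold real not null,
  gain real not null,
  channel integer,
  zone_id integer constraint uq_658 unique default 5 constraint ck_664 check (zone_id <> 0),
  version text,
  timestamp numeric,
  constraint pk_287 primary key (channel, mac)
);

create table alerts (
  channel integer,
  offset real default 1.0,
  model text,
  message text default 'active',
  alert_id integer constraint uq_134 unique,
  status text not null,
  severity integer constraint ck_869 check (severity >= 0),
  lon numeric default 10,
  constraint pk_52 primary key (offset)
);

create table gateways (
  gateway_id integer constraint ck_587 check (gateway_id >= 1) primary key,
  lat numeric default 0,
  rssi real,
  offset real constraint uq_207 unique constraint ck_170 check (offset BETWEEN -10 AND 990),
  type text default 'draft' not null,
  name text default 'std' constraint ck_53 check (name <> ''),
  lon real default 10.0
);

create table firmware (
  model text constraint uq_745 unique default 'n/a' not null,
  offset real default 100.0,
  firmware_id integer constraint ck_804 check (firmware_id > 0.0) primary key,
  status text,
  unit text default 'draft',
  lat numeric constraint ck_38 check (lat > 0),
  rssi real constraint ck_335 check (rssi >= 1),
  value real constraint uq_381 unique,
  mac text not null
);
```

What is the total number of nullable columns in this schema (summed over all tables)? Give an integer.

22

zones: 5 nullable (type, message, zone_id, version, timestamp — PK (channel, mac) and explicit NOT NULL columns excluded).
alerts: 6 nullable (channel, model, message, alert_id, severity, lon — PK (offset) and explicit NOT NULL columns excluded).
gateways: 5 nullable (lat, rssi, offset, name, lon — PK (gateway_id) and explicit NOT NULL columns excluded).
firmware: 6 nullable (offset, status, unit, lat, rssi, value — PK (firmware_id) and explicit NOT NULL columns excluded).
Total: 5 + 6 + 5 + 6 = 22.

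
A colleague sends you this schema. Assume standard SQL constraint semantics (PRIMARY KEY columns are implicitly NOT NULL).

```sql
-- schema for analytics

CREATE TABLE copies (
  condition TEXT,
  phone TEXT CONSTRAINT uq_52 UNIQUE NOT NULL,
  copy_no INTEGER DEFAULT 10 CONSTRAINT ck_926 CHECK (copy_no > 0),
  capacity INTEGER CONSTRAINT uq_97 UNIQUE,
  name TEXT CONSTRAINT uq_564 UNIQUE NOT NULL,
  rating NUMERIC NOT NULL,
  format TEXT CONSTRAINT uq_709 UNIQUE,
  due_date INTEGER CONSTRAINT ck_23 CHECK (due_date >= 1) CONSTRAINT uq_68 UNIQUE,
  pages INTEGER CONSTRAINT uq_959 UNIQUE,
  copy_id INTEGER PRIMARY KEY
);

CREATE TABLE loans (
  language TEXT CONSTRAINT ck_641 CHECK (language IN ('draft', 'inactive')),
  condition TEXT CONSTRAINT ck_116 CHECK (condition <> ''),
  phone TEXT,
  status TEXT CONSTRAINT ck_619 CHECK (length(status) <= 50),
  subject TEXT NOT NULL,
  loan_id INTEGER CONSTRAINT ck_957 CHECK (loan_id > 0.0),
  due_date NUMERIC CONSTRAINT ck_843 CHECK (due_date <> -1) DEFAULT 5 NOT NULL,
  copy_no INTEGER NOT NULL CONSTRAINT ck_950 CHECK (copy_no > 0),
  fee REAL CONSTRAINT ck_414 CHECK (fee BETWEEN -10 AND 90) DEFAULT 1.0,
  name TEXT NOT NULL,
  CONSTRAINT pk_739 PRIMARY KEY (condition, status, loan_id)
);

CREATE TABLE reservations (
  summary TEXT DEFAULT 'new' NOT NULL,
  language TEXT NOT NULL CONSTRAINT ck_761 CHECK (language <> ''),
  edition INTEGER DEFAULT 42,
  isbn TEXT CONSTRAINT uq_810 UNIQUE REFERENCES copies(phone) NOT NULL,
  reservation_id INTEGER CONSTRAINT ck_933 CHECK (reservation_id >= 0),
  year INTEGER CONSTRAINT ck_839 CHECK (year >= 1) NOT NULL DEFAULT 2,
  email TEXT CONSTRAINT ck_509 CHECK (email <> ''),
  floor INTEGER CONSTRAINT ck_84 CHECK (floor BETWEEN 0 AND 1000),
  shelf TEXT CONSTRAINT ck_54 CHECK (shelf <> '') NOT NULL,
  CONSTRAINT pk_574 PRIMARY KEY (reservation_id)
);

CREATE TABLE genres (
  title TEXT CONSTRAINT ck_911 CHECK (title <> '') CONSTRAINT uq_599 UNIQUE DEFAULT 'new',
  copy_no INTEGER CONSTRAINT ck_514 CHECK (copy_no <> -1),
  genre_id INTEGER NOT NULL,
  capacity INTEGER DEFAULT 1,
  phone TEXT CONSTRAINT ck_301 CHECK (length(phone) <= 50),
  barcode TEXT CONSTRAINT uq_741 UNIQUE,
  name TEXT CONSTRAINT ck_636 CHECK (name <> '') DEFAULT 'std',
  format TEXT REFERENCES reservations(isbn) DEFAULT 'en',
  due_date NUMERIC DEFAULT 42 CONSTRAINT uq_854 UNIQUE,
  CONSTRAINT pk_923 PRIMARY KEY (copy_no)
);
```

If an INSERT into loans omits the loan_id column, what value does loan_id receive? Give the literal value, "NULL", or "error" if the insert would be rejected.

loan_id has no DEFAULT clause.
Omitting it would insert NULL, but it is part of the PRIMARY KEY, so the INSERT fails.

error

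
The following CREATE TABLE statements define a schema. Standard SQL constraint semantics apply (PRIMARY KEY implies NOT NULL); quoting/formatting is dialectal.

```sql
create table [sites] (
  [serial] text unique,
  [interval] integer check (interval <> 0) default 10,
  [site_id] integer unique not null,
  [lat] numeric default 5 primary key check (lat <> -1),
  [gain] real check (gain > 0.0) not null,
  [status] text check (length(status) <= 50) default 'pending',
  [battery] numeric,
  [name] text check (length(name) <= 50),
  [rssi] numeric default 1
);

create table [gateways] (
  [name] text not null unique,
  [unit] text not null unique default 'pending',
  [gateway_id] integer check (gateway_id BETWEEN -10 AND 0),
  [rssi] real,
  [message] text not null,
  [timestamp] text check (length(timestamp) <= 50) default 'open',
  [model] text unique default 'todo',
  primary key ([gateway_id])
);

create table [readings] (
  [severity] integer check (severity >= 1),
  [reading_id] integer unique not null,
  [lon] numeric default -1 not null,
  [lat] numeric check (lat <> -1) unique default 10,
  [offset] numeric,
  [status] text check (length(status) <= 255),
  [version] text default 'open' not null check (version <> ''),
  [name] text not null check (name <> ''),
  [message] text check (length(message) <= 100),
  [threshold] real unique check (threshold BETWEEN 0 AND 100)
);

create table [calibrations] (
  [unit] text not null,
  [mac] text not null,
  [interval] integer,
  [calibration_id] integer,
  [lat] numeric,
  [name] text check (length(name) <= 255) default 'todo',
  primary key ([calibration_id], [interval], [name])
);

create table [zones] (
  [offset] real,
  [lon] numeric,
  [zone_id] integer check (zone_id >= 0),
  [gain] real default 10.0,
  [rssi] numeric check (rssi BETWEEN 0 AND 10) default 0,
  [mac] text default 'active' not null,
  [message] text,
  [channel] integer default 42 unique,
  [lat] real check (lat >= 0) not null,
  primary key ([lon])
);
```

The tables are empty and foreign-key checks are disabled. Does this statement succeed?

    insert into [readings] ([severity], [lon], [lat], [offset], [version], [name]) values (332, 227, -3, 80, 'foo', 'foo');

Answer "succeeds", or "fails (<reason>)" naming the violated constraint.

reading_id is omitted from the column list and has no DEFAULT, so it would receive NULL.
But reading_id is declared NOT NULL.

fails (NOT NULL on reading_id)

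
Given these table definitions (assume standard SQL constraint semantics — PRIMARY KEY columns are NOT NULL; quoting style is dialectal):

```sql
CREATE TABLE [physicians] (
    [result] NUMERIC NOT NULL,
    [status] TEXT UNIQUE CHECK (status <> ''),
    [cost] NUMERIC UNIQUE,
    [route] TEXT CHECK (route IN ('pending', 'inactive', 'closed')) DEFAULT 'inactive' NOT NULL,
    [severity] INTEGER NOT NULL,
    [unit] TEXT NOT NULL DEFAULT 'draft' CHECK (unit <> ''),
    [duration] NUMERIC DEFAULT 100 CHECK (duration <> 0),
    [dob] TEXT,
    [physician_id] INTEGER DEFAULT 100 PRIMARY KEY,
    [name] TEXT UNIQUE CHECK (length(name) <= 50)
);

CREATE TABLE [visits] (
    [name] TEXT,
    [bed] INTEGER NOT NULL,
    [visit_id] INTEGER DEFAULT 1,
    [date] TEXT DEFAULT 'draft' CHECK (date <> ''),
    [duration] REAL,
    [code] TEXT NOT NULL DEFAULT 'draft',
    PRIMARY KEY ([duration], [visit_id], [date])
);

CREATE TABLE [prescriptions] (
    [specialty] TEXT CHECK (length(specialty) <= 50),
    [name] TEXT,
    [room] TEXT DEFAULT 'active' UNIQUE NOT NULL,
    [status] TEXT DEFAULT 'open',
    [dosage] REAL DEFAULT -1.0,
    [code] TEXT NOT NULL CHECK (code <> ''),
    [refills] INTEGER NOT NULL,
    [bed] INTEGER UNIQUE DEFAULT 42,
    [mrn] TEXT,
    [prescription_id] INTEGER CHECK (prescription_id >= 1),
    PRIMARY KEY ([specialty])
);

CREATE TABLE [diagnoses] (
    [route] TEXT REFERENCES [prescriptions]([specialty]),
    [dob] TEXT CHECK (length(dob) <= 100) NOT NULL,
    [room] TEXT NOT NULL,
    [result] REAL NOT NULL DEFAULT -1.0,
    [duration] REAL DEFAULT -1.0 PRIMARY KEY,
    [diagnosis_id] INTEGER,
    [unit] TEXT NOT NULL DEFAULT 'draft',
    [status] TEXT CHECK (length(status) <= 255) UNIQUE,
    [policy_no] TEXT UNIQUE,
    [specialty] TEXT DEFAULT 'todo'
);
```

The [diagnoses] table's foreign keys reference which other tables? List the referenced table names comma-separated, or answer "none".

prescriptions

- route REFERENCES prescriptions(specialty).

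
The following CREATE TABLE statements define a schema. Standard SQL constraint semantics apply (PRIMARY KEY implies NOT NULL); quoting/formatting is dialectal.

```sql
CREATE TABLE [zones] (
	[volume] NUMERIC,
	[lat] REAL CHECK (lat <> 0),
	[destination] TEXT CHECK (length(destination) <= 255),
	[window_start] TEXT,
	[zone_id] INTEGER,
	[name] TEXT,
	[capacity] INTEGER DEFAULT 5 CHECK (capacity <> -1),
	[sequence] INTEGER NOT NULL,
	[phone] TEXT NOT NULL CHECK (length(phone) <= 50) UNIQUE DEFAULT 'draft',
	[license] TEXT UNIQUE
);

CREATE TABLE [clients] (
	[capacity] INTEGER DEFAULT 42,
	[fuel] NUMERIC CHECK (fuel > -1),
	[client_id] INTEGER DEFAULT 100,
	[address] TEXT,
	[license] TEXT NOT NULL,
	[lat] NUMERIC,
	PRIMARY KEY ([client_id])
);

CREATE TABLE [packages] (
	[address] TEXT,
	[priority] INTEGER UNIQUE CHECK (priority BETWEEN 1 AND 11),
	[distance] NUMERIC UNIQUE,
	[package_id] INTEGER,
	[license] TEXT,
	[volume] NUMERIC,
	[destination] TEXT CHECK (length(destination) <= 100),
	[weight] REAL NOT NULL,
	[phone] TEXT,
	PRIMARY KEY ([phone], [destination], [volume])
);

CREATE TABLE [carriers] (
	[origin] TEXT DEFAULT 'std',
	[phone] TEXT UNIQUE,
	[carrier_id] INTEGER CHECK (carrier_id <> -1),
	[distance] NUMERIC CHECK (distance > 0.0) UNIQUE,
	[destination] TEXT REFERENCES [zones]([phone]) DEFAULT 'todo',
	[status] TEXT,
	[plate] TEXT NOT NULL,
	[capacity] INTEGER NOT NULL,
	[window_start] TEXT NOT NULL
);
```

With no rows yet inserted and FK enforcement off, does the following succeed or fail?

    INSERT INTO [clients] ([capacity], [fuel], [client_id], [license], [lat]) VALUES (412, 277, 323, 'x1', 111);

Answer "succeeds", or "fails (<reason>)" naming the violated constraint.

NOT NULL columns: client_id is supplied; license is supplied.
CHECK constraints: 277 satisfies (fuel > -1).
No constraint is violated.

succeeds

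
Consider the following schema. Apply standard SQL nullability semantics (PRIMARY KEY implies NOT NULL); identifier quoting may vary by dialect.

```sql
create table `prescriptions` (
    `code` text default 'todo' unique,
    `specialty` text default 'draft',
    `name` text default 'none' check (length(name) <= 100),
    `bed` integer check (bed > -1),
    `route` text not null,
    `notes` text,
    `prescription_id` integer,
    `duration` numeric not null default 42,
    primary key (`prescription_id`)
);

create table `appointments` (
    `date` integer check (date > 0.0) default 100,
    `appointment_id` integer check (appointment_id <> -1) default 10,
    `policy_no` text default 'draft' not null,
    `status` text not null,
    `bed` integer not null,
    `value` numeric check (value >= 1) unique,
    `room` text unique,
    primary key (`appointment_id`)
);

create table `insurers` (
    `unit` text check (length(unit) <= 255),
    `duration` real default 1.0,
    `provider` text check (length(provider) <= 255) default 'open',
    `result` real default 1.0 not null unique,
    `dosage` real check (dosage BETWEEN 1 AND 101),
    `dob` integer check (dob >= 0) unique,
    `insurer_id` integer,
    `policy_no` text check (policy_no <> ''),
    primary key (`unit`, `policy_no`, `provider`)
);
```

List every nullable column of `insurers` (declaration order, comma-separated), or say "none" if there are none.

duration, dosage, dob, insurer_id

- unit: part of the PRIMARY KEY, which implies NOT NULL → not nullable.
- duration: DEFAULT only fills an omitted column; an explicit NULL is still allowed → nullable.
- provider: part of the PRIMARY KEY, which implies NOT NULL → not nullable.
- result: declared NOT NULL → not nullable.
- dosage: CHECK does not forbid NULL (a CHECK constraint passes when its expression is NULL) → nullable.
- dob: CHECK does not forbid NULL (a CHECK constraint passes when its expression is NULL) → nullable.
- insurer_id: no NOT NULL constraint applies → nullable.
- policy_no: part of the PRIMARY KEY, which implies NOT NULL → not nullable.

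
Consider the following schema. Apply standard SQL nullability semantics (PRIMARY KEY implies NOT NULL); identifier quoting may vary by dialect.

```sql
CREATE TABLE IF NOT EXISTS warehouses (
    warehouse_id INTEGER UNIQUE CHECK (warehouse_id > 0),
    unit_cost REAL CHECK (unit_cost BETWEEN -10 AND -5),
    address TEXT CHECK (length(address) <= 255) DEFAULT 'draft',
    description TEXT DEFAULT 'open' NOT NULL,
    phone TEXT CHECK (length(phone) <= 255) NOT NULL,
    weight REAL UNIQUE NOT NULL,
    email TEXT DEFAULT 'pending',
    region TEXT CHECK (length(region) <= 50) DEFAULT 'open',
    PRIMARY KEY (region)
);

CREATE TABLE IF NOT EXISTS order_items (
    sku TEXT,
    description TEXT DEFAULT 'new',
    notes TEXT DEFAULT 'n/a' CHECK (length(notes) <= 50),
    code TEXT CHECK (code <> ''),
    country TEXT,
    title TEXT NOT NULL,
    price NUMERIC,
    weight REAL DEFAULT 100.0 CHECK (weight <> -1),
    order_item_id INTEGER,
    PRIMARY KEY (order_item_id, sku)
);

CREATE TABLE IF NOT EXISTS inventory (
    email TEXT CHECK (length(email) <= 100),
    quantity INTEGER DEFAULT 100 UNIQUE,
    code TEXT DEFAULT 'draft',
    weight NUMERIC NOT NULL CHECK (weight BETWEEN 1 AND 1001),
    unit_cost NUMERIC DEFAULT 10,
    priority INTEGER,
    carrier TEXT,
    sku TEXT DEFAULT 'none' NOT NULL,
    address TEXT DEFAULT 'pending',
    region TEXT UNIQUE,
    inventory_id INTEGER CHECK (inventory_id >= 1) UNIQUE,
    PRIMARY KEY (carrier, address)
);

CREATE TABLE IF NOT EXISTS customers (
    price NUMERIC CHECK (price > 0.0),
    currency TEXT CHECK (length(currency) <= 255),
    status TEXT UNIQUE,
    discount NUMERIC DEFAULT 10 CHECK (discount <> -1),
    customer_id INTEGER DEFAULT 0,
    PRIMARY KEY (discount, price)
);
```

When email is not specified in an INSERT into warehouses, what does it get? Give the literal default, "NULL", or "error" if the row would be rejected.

'pending'

email has an explicit DEFAULT 'pending'.
When the column is omitted from an INSERT, that default is used.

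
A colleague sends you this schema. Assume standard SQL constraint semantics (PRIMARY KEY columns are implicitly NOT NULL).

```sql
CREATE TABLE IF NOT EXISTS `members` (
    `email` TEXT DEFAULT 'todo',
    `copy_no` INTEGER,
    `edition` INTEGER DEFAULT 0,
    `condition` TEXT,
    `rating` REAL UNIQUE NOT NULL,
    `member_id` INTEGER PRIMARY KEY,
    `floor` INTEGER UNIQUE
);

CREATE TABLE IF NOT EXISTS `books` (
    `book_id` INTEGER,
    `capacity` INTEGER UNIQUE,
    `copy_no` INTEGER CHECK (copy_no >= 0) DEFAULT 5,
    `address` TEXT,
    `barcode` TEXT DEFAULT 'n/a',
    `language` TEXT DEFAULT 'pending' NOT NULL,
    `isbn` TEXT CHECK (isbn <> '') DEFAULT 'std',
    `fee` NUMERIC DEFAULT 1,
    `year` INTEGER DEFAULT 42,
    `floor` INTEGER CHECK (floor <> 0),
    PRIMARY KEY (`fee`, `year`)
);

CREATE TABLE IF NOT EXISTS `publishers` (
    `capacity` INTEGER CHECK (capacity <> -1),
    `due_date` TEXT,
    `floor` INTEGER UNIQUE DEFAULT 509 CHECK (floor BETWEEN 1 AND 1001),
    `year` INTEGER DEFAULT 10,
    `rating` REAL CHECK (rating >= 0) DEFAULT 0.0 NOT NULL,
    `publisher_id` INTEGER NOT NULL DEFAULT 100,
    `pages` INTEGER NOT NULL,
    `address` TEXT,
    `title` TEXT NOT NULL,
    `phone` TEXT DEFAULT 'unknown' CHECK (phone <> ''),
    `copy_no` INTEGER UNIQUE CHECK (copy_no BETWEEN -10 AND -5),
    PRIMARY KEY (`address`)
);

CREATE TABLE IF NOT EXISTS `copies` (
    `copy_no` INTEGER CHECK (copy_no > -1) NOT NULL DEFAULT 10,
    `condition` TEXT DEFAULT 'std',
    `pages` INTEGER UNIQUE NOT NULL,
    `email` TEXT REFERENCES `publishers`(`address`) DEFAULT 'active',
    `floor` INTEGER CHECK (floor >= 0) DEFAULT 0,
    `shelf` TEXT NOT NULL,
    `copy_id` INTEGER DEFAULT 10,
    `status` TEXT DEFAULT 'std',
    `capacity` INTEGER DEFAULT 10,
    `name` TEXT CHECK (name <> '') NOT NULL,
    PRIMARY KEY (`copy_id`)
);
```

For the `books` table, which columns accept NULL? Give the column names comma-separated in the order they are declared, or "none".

book_id, capacity, copy_no, address, barcode, isbn, floor

- book_id: no NOT NULL constraint applies → nullable.
- capacity: UNIQUE does not imply NOT NULL → nullable.
- copy_no: CHECK does not forbid NULL (a CHECK constraint passes when its expression is NULL) → nullable.
- address: no NOT NULL constraint applies → nullable.
- barcode: DEFAULT only fills an omitted column; an explicit NULL is still allowed → nullable.
- language: declared NOT NULL → not nullable.
- isbn: CHECK does not forbid NULL (a CHECK constraint passes when its expression is NULL) → nullable.
- fee: part of the PRIMARY KEY, which implies NOT NULL → not nullable.
- year: part of the PRIMARY KEY, which implies NOT NULL → not nullable.
- floor: CHECK does not forbid NULL (a CHECK constraint passes when its expression is NULL) → nullable.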